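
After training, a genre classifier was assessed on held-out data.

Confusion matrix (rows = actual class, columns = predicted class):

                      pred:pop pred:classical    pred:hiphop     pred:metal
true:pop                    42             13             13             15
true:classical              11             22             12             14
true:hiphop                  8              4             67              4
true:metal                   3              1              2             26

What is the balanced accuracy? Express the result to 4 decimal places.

0.6247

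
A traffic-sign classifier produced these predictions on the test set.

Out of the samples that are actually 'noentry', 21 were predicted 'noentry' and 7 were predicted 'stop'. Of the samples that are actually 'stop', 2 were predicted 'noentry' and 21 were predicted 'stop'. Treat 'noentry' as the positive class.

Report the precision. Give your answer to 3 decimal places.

Precision = TP/(TP+FP) = 21/(21+2) = 21/23 = 0.913

0.913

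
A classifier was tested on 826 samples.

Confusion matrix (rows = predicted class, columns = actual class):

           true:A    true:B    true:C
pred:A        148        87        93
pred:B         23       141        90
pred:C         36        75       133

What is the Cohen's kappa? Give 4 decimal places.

0.2751

Observed agreement pₒ = trace/N = 422/826 = 0.51090
Expected agreement pₑ = Σ (rowᵢ·colᵢ)/N² = (207·328 + 303·254 + 316·244)/826² = 0.32533
κ = (pₒ − pₑ)/(1 − pₑ) = (0.51090 − 0.32533)/(1 − 0.32533) = 0.2751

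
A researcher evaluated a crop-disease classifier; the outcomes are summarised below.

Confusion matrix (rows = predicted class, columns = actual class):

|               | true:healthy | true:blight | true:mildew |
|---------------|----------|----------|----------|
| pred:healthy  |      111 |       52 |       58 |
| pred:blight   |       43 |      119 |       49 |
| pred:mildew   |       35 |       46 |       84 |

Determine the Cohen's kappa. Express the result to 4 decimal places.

0.2881

Observed agreement pₒ = trace/N = 314/597 = 0.52596
Expected agreement pₑ = Σ (rowᵢ·colᵢ)/N² = (189·221 + 217·211 + 191·165)/597² = 0.33409
κ = (pₒ − pₑ)/(1 − pₑ) = (0.52596 − 0.33409)/(1 − 0.33409) = 0.2881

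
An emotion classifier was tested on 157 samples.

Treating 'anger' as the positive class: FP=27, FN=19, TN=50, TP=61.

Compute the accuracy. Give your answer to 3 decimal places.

Accuracy = (TP+TN)/N = (61+50)/157 = 0.707

0.707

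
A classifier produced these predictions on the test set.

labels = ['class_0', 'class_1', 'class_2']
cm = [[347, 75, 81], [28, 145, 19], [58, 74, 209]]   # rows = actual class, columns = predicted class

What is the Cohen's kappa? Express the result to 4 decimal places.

Observed agreement pₒ = trace/N = 701/1036 = 0.67664
Expected agreement pₑ = Σ (rowᵢ·colᵢ)/N² = (503·433 + 192·294 + 341·309)/1036² = 0.35369
κ = (pₒ − pₑ)/(1 − pₑ) = (0.67664 − 0.35369)/(1 − 0.35369) = 0.4997

0.4997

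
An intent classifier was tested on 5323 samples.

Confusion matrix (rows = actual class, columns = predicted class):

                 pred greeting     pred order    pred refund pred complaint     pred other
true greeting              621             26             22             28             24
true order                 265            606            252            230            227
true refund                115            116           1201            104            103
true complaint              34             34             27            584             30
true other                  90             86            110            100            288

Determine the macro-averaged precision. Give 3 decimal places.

0.596

Per-class precision (TP/(TP+FP)):
  greeting: TP=621, FP=265+115+34+90=504 → 621/1125 = 0.5520
  order: TP=606, FP=26+116+34+86=262 → 606/868 = 0.6982
  refund: TP=1201, FP=22+252+27+110=411 → 1201/1612 = 0.7450
  complaint: TP=584, FP=28+230+104+100=462 → 584/1046 = 0.5583
  other: TP=288, FP=24+227+103+30=384 → 288/672 = 0.4286
Macro-precision = mean = (0.5520 + 0.6982 + 0.7450 + 0.5583 + 0.4286) / 5 = 0.596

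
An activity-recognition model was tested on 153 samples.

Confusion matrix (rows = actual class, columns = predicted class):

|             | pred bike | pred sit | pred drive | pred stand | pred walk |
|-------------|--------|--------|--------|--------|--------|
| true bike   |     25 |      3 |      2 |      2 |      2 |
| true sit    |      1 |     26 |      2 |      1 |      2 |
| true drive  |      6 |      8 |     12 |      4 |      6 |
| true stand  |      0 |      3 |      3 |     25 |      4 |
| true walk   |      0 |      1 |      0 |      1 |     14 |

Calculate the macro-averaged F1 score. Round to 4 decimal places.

Per-class F1 score (2·TP/(2·TP+FP+FN)):
  bike: TP=25, FP=1+6+0+0=7, FN=3+2+2+2=9 → 50/66 = 0.75758
  sit: TP=26, FP=3+8+3+1=15, FN=1+2+1+2=6 → 52/73 = 0.71233
  drive: TP=12, FP=2+2+3+0=7, FN=6+8+4+6=24 → 24/55 = 0.43636
  stand: TP=25, FP=2+1+4+1=8, FN=0+3+3+4=10 → 50/68 = 0.73529
  walk: TP=14, FP=2+2+6+4=14, FN=0+1+0+1=2 → 28/44 = 0.63636
Macro-F1 score = mean = (0.75758 + 0.71233 + 0.43636 + 0.73529 + 0.63636) / 5 = 0.6556

0.6556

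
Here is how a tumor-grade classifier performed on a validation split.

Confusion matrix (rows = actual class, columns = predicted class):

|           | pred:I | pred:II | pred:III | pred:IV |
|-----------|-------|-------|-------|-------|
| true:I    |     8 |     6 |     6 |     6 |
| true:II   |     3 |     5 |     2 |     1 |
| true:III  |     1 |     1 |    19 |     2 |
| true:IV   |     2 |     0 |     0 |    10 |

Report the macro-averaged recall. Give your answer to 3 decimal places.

Per-class recall (TP/(TP+FN)):
  I: TP=8, FN=6+6+6=18 → 8/26 = 0.3077
  II: TP=5, FN=3+2+1=6 → 5/11 = 0.4545
  III: TP=19, FN=1+1+2=4 → 19/23 = 0.8261
  IV: TP=10, FN=2+0+0=2 → 10/12 = 0.8333
Macro-recall = mean = (0.3077 + 0.4545 + 0.8261 + 0.8333) / 4 = 0.605

0.605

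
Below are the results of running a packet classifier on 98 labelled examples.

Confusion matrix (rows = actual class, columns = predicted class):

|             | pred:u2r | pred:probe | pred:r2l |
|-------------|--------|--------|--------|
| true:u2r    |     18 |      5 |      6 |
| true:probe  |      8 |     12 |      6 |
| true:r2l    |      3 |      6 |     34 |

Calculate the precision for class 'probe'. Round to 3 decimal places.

0.522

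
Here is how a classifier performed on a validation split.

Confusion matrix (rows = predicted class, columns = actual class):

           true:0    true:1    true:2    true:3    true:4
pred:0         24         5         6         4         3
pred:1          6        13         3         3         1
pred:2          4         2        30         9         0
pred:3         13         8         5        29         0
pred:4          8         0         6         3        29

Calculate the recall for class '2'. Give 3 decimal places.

recall = TP/(TP+FN).
2: TP=30, FN=6+3+5+6=20 → 30/50 = 0.6000

0.600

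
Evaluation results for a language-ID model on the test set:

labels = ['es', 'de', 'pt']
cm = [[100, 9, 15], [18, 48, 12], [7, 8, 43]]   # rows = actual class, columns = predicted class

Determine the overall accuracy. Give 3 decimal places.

Accuracy = trace / total = (100+48+43=191) / 260 = 191/260 = 0.735

0.735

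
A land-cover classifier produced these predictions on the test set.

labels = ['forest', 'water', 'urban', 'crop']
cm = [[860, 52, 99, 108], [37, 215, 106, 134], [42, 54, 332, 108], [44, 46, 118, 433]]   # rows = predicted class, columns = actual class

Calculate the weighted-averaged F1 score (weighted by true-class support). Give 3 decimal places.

Per-class F1 score (2·TP/(2·TP+FP+FN)):
  forest: TP=860, FP=52+99+108=259, FN=37+42+44=123 → 1720/2102 = 0.8183
  water: TP=215, FP=37+106+134=277, FN=52+54+46=152 → 430/859 = 0.5006
  urban: TP=332, FP=42+54+108=204, FN=99+106+118=323 → 664/1191 = 0.5575
  crop: TP=433, FP=44+46+118=208, FN=108+134+108=350 → 866/1424 = 0.6081
Weighted-F1 score = Σ (supportᵢ/N)·F1 scoreᵢ with N=2788: (983/2788)·0.8183 + (367/2788)·0.5006 + (655/2788)·0.5575 + (783/2788)·0.6081 = 0.656

0.656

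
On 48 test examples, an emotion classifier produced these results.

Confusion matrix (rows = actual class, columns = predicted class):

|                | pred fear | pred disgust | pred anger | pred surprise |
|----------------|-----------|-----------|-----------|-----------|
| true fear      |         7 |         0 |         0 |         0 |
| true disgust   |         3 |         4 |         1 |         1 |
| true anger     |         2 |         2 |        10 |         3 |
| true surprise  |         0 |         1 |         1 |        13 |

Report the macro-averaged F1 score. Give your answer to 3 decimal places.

Per-class F1 score (2·TP/(2·TP+FP+FN)):
  fear: TP=7, FP=3+2+0=5, FN=0+0+0=0 → 14/19 = 0.7368
  disgust: TP=4, FP=0+2+1=3, FN=3+1+1=5 → 8/16 = 0.5000
  anger: TP=10, FP=0+1+1=2, FN=2+2+3=7 → 20/29 = 0.6897
  surprise: TP=13, FP=0+1+3=4, FN=0+1+1=2 → 26/32 = 0.8125
Macro-F1 score = mean = (0.7368 + 0.5000 + 0.6897 + 0.8125) / 4 = 0.685

0.685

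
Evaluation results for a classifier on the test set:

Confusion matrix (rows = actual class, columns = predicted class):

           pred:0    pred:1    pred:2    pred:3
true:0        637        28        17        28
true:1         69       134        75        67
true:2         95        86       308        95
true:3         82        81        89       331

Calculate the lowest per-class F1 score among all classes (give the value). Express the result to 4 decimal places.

Per-class F1 score (2·TP/(2·TP+FP+FN)):
  0: TP=637, FP=69+95+82=246, FN=28+17+28=73 → 1274/1593 = 0.79975
  1: TP=134, FP=28+86+81=195, FN=69+75+67=211 → 268/674 = 0.39763
  2: TP=308, FP=17+75+89=181, FN=95+86+95=276 → 616/1073 = 0.57409
  3: TP=331, FP=28+67+95=190, FN=82+81+89=252 → 662/1104 = 0.59964
Lowest is class '1' with F1 score = 0.3976.

0.3976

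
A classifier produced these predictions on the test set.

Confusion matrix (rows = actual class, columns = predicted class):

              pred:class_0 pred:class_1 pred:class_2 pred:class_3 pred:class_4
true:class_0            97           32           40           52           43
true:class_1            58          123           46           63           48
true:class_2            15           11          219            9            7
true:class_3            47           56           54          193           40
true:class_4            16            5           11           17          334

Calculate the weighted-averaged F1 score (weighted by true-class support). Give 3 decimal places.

0.574

Per-class F1 score (2·TP/(2·TP+FP+FN)):
  class_0: TP=97, FP=58+15+47+16=136, FN=32+40+52+43=167 → 194/497 = 0.3903
  class_1: TP=123, FP=32+11+56+5=104, FN=58+46+63+48=215 → 246/565 = 0.4354
  class_2: TP=219, FP=40+46+54+11=151, FN=15+11+9+7=42 → 438/631 = 0.6941
  class_3: TP=193, FP=52+63+9+17=141, FN=47+56+54+40=197 → 386/724 = 0.5331
  class_4: TP=334, FP=43+48+7+40=138, FN=16+5+11+17=49 → 668/855 = 0.7813
Weighted-F1 score = Σ (supportᵢ/N)·F1 scoreᵢ with N=1636: (264/1636)·0.3903 + (338/1636)·0.4354 + (261/1636)·0.6941 + (390/1636)·0.5331 + (383/1636)·0.7813 = 0.574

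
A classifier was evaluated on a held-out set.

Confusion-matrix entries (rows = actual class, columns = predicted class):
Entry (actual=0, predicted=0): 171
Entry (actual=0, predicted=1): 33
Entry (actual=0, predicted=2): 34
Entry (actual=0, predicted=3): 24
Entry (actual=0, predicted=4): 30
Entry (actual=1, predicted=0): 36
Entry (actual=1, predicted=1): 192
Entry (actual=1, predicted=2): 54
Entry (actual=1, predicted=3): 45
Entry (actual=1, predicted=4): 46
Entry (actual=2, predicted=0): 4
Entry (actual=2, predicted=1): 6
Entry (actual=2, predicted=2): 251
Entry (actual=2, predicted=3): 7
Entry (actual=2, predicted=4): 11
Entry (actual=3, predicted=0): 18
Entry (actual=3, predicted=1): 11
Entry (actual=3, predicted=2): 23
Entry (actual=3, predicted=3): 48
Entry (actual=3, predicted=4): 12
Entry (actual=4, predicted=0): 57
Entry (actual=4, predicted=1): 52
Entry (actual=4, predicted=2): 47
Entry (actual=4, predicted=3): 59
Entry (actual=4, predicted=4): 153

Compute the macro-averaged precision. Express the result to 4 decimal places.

0.5468

Per-class precision (TP/(TP+FP)):
  0: TP=171, FP=36+4+18+57=115 → 171/286 = 0.59790
  1: TP=192, FP=33+6+11+52=102 → 192/294 = 0.65306
  2: TP=251, FP=34+54+23+47=158 → 251/409 = 0.61369
  3: TP=48, FP=24+45+7+59=135 → 48/183 = 0.26230
  4: TP=153, FP=30+46+11+12=99 → 153/252 = 0.60714
Macro-precision = mean = (0.59790 + 0.65306 + 0.61369 + 0.26230 + 0.60714) / 5 = 0.5468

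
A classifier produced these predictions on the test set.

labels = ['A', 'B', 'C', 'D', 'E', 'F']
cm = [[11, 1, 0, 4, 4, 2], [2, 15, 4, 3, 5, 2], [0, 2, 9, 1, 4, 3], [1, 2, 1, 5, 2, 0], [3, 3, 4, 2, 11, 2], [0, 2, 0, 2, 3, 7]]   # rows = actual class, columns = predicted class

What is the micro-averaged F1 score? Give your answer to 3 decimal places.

Micro-averaging pools counts across classes: ΣTP=58, ΣFP=64, ΣFN=64.
Micro-F1 score = 2·TP/(2·TP+FP+FN) on pooled counts = 0.475 (equals overall accuracy in single-label multiclass).

0.475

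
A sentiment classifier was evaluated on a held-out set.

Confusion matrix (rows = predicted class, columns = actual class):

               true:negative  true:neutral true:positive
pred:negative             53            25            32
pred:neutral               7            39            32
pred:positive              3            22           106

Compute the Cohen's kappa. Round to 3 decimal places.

Observed agreement pₒ = trace/N = 198/319 = 0.6207
Expected agreement pₑ = Σ (rowᵢ·colᵢ)/N² = (63·110 + 86·78 + 170·131)/319² = 0.3529
κ = (pₒ − pₑ)/(1 − pₑ) = (0.6207 − 0.3529)/(1 − 0.3529) = 0.414

0.414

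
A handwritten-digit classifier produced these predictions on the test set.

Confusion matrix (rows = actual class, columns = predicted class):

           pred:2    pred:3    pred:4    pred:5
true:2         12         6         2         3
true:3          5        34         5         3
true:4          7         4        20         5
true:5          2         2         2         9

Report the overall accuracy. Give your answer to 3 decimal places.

0.620

Accuracy = trace / total = (12+34+20+9=75) / 121 = 75/121 = 0.620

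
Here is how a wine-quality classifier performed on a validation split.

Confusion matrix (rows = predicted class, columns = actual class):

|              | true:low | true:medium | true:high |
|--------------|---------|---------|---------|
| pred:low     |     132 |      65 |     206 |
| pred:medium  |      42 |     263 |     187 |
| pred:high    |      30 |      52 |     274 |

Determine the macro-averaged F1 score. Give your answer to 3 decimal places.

0.525

Per-class F1 score (2·TP/(2·TP+FP+FN)):
  low: TP=132, FP=65+206=271, FN=42+30=72 → 264/607 = 0.4349
  medium: TP=263, FP=42+187=229, FN=65+52=117 → 526/872 = 0.6032
  high: TP=274, FP=30+52=82, FN=206+187=393 → 548/1023 = 0.5357
Macro-F1 score = mean = (0.4349 + 0.6032 + 0.5357) / 3 = 0.525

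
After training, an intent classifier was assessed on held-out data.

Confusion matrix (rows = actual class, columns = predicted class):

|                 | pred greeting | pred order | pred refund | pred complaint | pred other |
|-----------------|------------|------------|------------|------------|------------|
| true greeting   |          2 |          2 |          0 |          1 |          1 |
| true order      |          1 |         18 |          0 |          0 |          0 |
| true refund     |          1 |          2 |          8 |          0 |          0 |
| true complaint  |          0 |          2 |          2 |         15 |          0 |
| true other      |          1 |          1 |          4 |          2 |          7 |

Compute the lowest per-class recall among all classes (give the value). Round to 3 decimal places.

0.333

Per-class recall (TP/(TP+FN)):
  greeting: TP=2, FN=2+0+1+1=4 → 2/6 = 0.3333
  order: TP=18, FN=1+0+0+0=1 → 18/19 = 0.9474
  refund: TP=8, FN=1+2+0+0=3 → 8/11 = 0.7273
  complaint: TP=15, FN=0+2+2+0=4 → 15/19 = 0.7895
  other: TP=7, FN=1+1+4+2=8 → 7/15 = 0.4667
Lowest is class 'greeting' with recall = 0.333.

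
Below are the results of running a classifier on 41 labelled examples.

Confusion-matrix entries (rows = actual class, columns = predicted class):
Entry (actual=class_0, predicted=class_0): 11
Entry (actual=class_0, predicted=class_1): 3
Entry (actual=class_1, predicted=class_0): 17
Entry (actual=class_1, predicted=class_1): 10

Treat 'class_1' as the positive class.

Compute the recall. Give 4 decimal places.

Recall = TP/(TP+FN) = 10/(10+17) = 10/27 = 0.3704

0.3704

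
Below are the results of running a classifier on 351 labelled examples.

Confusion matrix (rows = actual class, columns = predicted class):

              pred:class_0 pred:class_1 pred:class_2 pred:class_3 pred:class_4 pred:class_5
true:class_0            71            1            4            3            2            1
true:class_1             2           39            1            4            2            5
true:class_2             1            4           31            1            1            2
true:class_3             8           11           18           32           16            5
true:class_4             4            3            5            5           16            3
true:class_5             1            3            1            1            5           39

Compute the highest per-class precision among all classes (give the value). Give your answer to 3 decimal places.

Per-class precision (TP/(TP+FP)):
  class_0: TP=71, FP=2+1+8+4+1=16 → 71/87 = 0.8161
  class_1: TP=39, FP=1+4+11+3+3=22 → 39/61 = 0.6393
  class_2: TP=31, FP=4+1+18+5+1=29 → 31/60 = 0.5167
  class_3: TP=32, FP=3+4+1+5+1=14 → 32/46 = 0.6957
  class_4: TP=16, FP=2+2+1+16+5=26 → 16/42 = 0.3810
  class_5: TP=39, FP=1+5+2+5+3=16 → 39/55 = 0.7091
Highest is class 'class_0' with precision = 0.816.

0.816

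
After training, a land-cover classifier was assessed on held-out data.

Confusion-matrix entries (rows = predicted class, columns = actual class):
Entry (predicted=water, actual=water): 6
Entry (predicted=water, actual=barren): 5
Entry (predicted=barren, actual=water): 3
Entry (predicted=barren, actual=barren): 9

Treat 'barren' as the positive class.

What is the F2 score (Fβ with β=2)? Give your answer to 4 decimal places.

0.6618

Fβ = (1+β²)·TP / ((1+β²)·TP + β²·FN + FP), with β²=4
= 5·9 / (5·9 + 4·5 + 3) = 0.6618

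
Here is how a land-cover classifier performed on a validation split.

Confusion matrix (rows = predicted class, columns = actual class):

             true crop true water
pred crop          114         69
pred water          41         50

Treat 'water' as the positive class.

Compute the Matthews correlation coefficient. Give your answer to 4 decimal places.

MCC = (TP·TN − FP·FN) / √((TP+FP)(TP+FN)(TN+FP)(TN+FN))
Numerator = 50·114 − 41·69 = 2871
Denominator = √(91·119·155·183) = √307164585 = 17526.1115
MCC = 2871 / 17526.1115 = 0.1638

0.1638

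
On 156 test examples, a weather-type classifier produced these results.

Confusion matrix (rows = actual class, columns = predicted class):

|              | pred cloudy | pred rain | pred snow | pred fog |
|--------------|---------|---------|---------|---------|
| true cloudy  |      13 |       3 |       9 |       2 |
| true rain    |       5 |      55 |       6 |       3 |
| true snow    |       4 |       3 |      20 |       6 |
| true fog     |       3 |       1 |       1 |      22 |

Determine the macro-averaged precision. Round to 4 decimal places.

Per-class precision (TP/(TP+FP)):
  cloudy: TP=13, FP=5+4+3=12 → 13/25 = 0.52000
  rain: TP=55, FP=3+3+1=7 → 55/62 = 0.88710
  snow: TP=20, FP=9+6+1=16 → 20/36 = 0.55556
  fog: TP=22, FP=2+3+6=11 → 22/33 = 0.66667
Macro-precision = mean = (0.52000 + 0.88710 + 0.55556 + 0.66667) / 4 = 0.6573

0.6573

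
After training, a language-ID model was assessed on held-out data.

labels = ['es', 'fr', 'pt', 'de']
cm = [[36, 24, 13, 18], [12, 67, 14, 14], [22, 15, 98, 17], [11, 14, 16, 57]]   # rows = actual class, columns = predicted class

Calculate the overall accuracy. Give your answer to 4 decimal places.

0.5759

Accuracy = trace / total = (36+67+98+57=258) / 448 = 258/448 = 0.5759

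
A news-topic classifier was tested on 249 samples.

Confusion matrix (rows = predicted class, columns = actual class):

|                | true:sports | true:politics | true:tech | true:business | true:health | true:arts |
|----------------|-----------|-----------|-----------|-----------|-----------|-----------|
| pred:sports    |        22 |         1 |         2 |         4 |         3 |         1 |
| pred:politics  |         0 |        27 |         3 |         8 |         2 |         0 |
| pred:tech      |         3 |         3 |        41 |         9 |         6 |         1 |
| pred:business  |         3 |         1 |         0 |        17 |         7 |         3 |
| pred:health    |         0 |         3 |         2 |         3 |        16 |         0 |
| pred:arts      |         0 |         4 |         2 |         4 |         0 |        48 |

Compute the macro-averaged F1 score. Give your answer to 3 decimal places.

0.666

Per-class F1 score (2·TP/(2·TP+FP+FN)):
  sports: TP=22, FP=1+2+4+3+1=11, FN=0+3+3+0+0=6 → 44/61 = 0.7213
  politics: TP=27, FP=0+3+8+2+0=13, FN=1+3+1+3+4=12 → 54/79 = 0.6835
  tech: TP=41, FP=3+3+9+6+1=22, FN=2+3+0+2+2=9 → 82/113 = 0.7257
  business: TP=17, FP=3+1+0+7+3=14, FN=4+8+9+3+4=28 → 34/76 = 0.4474
  health: TP=16, FP=0+3+2+3+0=8, FN=3+2+6+7+0=18 → 32/58 = 0.5517
  arts: TP=48, FP=0+4+2+4+0=10, FN=1+0+1+3+0=5 → 96/111 = 0.8649
Macro-F1 score = mean = (0.7213 + 0.6835 + 0.7257 + 0.4474 + 0.5517 + 0.8649) / 6 = 0.666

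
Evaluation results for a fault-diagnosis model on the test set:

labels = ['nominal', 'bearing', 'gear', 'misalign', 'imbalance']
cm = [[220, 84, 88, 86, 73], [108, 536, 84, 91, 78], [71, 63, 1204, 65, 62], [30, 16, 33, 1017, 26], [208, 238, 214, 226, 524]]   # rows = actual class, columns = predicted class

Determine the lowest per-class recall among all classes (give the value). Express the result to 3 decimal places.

0.372

Per-class recall (TP/(TP+FN)):
  nominal: TP=220, FN=84+88+86+73=331 → 220/551 = 0.3993
  bearing: TP=536, FN=108+84+91+78=361 → 536/897 = 0.5975
  gear: TP=1204, FN=71+63+65+62=261 → 1204/1465 = 0.8218
  misalign: TP=1017, FN=30+16+33+26=105 → 1017/1122 = 0.9064
  imbalance: TP=524, FN=208+238+214+226=886 → 524/1410 = 0.3716
Lowest is class 'imbalance' with recall = 0.372.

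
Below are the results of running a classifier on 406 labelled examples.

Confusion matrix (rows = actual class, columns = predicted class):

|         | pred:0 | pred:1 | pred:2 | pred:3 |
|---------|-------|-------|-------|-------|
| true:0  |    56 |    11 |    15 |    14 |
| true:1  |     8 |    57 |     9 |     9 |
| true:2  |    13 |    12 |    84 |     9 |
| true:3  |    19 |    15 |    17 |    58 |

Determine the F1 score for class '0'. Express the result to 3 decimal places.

0.583

One-vs-rest for '0': TP = diagonal; FP = other classes predicted '0'; FN = '0' predicted as other.
F1 score = 2·TP/(2·TP+FP+FN).
0: TP=56, FP=8+13+19=40, FN=11+15+14=40 → 112/192 = 0.5833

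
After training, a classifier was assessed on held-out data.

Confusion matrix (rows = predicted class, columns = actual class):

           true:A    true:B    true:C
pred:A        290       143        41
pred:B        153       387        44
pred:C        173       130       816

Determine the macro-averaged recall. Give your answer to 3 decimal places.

Per-class recall (TP/(TP+FN)):
  A: TP=290, FN=153+173=326 → 290/616 = 0.4708
  B: TP=387, FN=143+130=273 → 387/660 = 0.5864
  C: TP=816, FN=41+44=85 → 816/901 = 0.9057
Macro-recall = mean = (0.4708 + 0.5864 + 0.9057) / 3 = 0.654

0.654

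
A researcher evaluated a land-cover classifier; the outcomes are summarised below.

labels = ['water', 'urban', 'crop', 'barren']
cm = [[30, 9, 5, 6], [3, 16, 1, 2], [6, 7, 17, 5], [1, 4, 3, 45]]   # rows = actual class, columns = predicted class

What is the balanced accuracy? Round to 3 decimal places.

0.666

Balanced accuracy = mean of per-class recall.
  water: recall = 30/50 = 0.6000
  urban: recall = 16/22 = 0.7273
  crop: recall = 17/35 = 0.4857
  barren: recall = 45/53 = 0.8491
Mean = (0.6000 + 0.7273 + 0.4857 + 0.8491) / 4 = 0.666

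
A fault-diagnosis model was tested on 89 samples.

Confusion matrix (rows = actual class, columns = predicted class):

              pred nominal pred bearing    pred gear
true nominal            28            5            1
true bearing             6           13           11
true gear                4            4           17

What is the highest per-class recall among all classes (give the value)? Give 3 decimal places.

Per-class recall (TP/(TP+FN)):
  nominal: TP=28, FN=5+1=6 → 28/34 = 0.8235
  bearing: TP=13, FN=6+11=17 → 13/30 = 0.4333
  gear: TP=17, FN=4+4=8 → 17/25 = 0.6800
Highest is class 'nominal' with recall = 0.824.

0.824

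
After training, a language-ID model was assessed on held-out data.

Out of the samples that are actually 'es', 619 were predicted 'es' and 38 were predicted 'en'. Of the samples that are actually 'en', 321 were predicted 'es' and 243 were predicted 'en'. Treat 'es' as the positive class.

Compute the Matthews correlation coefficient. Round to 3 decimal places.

0.442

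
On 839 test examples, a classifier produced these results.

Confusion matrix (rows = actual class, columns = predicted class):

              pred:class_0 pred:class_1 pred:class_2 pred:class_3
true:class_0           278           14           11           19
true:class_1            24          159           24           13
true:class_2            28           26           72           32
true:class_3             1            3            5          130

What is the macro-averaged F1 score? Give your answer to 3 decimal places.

0.730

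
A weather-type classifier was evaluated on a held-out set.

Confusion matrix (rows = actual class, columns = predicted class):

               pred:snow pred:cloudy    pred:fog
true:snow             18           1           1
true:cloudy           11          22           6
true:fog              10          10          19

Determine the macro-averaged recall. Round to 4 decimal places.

0.6504

Per-class recall (TP/(TP+FN)):
  snow: TP=18, FN=1+1=2 → 18/20 = 0.90000
  cloudy: TP=22, FN=11+6=17 → 22/39 = 0.56410
  fog: TP=19, FN=10+10=20 → 19/39 = 0.48718
Macro-recall = mean = (0.90000 + 0.56410 + 0.48718) / 3 = 0.6504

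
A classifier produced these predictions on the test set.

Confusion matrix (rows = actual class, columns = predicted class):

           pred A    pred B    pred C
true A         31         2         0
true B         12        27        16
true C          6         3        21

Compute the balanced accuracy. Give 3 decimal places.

0.710

Balanced accuracy = mean of per-class recall.
  A: recall = 31/33 = 0.9394
  B: recall = 27/55 = 0.4909
  C: recall = 21/30 = 0.7000
Mean = (0.9394 + 0.4909 + 0.7000) / 3 = 0.710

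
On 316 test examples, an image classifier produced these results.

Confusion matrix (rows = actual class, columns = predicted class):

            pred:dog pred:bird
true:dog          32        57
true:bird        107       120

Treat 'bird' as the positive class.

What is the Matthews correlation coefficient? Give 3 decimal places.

-0.101

MCC = (TP·TN − FP·FN) / √((TP+FP)(TP+FN)(TN+FP)(TN+FN))
Numerator = 120·32 − 57·107 = -2259
Denominator = √(177·227·89·139) = √497054409 = 22294.7171
MCC = -2259 / 22294.7171 = -0.101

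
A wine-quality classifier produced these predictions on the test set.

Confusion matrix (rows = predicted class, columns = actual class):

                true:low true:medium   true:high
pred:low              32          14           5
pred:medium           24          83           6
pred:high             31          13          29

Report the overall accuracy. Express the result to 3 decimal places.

0.608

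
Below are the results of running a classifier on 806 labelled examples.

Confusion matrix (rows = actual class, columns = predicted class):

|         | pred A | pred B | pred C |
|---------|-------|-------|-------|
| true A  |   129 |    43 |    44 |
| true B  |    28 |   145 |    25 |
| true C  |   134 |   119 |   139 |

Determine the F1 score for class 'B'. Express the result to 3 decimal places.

0.574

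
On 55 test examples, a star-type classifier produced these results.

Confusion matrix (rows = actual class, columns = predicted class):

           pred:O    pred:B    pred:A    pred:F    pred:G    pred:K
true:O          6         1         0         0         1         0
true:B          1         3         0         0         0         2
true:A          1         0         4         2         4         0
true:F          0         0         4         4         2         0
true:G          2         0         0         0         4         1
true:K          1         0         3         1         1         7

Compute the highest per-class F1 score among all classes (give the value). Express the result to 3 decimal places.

Per-class F1 score (2·TP/(2·TP+FP+FN)):
  O: TP=6, FP=1+1+0+2+1=5, FN=1+0+0+1+0=2 → 12/19 = 0.6316
  B: TP=3, FP=1+0+0+0+0=1, FN=1+0+0+0+2=3 → 6/10 = 0.6000
  A: TP=4, FP=0+0+4+0+3=7, FN=1+0+2+4+0=7 → 8/22 = 0.3636
  F: TP=4, FP=0+0+2+0+1=3, FN=0+0+4+2+0=6 → 8/17 = 0.4706
  G: TP=4, FP=1+0+4+2+1=8, FN=2+0+0+0+1=3 → 8/19 = 0.4211
  K: TP=7, FP=0+2+0+0+1=3, FN=1+0+3+1+1=6 → 14/23 = 0.6087
Highest is class 'O' with F1 score = 0.632.

0.632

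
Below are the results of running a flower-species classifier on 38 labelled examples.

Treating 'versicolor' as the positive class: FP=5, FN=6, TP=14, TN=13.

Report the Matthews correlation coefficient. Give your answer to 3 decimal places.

MCC = (TP·TN − FP·FN) / √((TP+FP)(TP+FN)(TN+FP)(TN+FN))
Numerator = 14·13 − 5·6 = 152
Denominator = √(19·20·18·19) = √129960 = 360.4997
MCC = 152 / 360.4997 = 0.422

0.422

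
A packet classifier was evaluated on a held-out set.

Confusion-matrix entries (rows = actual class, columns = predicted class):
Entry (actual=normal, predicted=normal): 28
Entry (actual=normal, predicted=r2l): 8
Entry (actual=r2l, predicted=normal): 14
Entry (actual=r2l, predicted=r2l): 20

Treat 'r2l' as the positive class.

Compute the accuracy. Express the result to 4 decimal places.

0.6857

Accuracy = (TP+TN)/N = (20+28)/70 = 0.6857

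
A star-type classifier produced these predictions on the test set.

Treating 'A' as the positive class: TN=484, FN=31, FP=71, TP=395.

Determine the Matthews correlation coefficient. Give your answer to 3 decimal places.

MCC = (TP·TN − FP·FN) / √((TP+FP)(TP+FN)(TN+FP)(TN+FN))
Numerator = 395·484 − 71·31 = 188979
Denominator = √(466·426·555·515) = √56740835700 = 238203.3495
MCC = 188979 / 238203.3495 = 0.793

0.793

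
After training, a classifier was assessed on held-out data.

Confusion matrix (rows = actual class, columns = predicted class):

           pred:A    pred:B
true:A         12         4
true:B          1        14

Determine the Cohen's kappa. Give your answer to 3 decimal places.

Observed agreement pₒ = trace/N = 26/31 = 0.8387
Expected agreement pₑ = Σ (rowᵢ·colᵢ)/N² = (16·13 + 15·18)/31² = 0.4974
κ = (pₒ − pₑ)/(1 − pₑ) = (0.8387 − 0.4974)/(1 − 0.4974) = 0.679

0.679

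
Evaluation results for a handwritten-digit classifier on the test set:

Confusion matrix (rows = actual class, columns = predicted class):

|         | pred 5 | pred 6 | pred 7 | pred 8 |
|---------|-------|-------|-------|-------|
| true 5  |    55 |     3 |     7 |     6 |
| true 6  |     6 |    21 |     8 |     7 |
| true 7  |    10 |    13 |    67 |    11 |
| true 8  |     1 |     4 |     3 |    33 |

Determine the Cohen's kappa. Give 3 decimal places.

0.574

Observed agreement pₒ = trace/N = 176/255 = 0.6902
Expected agreement pₑ = Σ (rowᵢ·colᵢ)/N² = (71·72 + 42·41 + 101·85 + 41·57)/255² = 0.2731
κ = (pₒ − pₑ)/(1 − pₑ) = (0.6902 − 0.2731)/(1 − 0.2731) = 0.574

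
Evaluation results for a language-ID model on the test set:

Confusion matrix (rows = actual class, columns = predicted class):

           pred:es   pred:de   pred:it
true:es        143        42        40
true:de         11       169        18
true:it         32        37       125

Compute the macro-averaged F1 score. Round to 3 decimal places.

0.706

Per-class F1 score (2·TP/(2·TP+FP+FN)):
  es: TP=143, FP=11+32=43, FN=42+40=82 → 286/411 = 0.6959
  de: TP=169, FP=42+37=79, FN=11+18=29 → 338/446 = 0.7578
  it: TP=125, FP=40+18=58, FN=32+37=69 → 250/377 = 0.6631
Macro-F1 score = mean = (0.6959 + 0.7578 + 0.6631) / 3 = 0.706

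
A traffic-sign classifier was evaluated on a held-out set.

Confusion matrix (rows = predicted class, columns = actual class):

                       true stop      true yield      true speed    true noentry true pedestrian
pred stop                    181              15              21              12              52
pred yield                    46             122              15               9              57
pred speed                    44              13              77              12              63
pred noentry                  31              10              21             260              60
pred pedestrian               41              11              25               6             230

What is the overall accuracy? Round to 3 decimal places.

0.607

Accuracy = trace / total = (181+122+77+260+230=870) / 1434 = 870/1434 = 0.607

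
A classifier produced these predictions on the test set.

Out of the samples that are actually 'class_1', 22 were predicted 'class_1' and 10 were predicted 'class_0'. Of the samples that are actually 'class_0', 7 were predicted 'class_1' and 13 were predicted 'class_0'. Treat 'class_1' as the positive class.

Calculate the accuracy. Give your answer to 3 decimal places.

Accuracy = (TP+TN)/N = (22+13)/52 = 0.673

0.673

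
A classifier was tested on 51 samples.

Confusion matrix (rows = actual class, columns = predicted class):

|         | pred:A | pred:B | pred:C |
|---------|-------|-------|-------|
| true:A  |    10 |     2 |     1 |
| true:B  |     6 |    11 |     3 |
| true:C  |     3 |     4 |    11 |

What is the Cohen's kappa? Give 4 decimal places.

0.4444

Observed agreement pₒ = trace/N = 32/51 = 0.62745
Expected agreement pₑ = Σ (rowᵢ·colᵢ)/N² = (13·19 + 20·17 + 18·15)/51² = 0.32949
κ = (pₒ − pₑ)/(1 − pₑ) = (0.62745 − 0.32949)/(1 − 0.32949) = 0.4444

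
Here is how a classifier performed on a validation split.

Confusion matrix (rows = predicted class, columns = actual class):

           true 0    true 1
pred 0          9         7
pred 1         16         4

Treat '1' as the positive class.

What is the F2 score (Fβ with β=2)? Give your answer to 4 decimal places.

Fβ = (1+β²)·TP / ((1+β²)·TP + β²·FN + FP), with β²=4
= 5·4 / (5·4 + 4·7 + 16) = 0.3125

0.3125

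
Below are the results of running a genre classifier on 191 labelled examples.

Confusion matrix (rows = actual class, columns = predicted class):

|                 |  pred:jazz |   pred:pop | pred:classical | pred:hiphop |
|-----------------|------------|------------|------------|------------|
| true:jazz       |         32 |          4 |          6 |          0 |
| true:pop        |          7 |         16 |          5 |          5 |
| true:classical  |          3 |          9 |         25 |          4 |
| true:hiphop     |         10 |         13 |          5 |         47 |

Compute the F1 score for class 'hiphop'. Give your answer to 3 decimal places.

0.718

Treat 'hiphop' as positive and all other classes as negative.
F1 score = 2·TP/(2·TP+FP+FN).
hiphop: TP=47, FP=0+5+4=9, FN=10+13+5=28 → 94/131 = 0.7176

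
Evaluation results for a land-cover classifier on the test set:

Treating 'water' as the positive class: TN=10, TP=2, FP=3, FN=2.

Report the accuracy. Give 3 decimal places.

0.706

Accuracy = (TP+TN)/N = (2+10)/17 = 0.706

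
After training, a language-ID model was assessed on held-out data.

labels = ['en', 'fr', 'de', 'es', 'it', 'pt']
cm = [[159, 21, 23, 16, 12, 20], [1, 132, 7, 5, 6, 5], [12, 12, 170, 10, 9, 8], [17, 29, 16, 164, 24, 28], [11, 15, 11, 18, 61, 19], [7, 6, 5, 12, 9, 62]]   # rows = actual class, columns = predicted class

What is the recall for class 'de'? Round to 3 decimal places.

0.769

One-vs-rest for 'de': TP = diagonal; FP = other classes predicted 'de'; FN = 'de' predicted as other.
recall = TP/(TP+FN).
de: TP=170, FN=12+12+10+9+8=51 → 170/221 = 0.7692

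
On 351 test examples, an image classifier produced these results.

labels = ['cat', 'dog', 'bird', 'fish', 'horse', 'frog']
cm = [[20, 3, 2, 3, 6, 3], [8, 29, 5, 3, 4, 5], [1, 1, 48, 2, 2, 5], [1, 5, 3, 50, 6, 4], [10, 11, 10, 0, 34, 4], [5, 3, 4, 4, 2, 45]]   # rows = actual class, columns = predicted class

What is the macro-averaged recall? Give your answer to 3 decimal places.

0.637

Per-class recall (TP/(TP+FN)):
  cat: TP=20, FN=3+2+3+6+3=17 → 20/37 = 0.5405
  dog: TP=29, FN=8+5+3+4+5=25 → 29/54 = 0.5370
  bird: TP=48, FN=1+1+2+2+5=11 → 48/59 = 0.8136
  fish: TP=50, FN=1+5+3+6+4=19 → 50/69 = 0.7246
  horse: TP=34, FN=10+11+10+0+4=35 → 34/69 = 0.4928
  frog: TP=45, FN=5+3+4+4+2=18 → 45/63 = 0.7143
Macro-recall = mean = (0.5405 + 0.5370 + 0.8136 + 0.7246 + 0.4928 + 0.7143) / 6 = 0.637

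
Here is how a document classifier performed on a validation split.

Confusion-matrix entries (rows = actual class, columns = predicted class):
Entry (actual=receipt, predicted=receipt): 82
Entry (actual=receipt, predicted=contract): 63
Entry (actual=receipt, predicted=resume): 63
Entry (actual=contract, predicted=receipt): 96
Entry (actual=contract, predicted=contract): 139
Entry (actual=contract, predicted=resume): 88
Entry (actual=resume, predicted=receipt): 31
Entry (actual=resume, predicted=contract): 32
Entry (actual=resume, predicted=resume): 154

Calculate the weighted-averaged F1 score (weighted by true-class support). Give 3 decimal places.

0.496

Per-class F1 score (2·TP/(2·TP+FP+FN)):
  receipt: TP=82, FP=96+31=127, FN=63+63=126 → 164/417 = 0.3933
  contract: TP=139, FP=63+32=95, FN=96+88=184 → 278/557 = 0.4991
  resume: TP=154, FP=63+88=151, FN=31+32=63 → 308/522 = 0.5900
Weighted-F1 score = Σ (supportᵢ/N)·F1 scoreᵢ with N=748: (208/748)·0.3933 + (323/748)·0.4991 + (217/748)·0.5900 = 0.496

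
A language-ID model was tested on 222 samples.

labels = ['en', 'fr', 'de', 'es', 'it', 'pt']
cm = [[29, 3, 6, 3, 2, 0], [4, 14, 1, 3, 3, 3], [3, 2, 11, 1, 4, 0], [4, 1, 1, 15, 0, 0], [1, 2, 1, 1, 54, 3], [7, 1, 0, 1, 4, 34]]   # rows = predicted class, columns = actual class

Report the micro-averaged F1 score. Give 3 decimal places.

0.707

Micro-averaging pools counts across classes: ΣTP=157, ΣFP=65, ΣFN=65.
Micro-F1 score = 2·TP/(2·TP+FP+FN) on pooled counts = 0.707 (equals overall accuracy in single-label multiclass).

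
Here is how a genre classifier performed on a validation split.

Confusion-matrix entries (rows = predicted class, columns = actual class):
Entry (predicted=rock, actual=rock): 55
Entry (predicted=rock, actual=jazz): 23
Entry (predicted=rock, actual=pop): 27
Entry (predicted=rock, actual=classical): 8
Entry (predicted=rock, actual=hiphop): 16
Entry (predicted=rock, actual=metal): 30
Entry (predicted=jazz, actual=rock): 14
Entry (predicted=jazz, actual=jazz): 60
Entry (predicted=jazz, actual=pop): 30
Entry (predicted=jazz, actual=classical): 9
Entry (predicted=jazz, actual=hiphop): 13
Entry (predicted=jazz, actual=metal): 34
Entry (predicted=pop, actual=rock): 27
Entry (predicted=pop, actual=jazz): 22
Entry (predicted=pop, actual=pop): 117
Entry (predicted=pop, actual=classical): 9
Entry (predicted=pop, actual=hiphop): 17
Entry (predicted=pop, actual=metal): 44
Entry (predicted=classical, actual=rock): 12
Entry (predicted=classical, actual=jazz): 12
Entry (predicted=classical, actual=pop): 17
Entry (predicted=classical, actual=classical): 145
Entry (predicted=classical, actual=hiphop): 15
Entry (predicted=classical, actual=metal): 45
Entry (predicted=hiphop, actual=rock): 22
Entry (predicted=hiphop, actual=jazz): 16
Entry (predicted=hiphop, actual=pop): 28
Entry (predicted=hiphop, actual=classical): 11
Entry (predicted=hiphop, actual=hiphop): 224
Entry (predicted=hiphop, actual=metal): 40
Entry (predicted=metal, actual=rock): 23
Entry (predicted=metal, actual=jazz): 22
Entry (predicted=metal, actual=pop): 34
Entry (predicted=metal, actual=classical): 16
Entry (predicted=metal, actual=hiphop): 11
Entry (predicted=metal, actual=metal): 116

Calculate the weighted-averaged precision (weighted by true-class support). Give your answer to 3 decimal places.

0.520

Per-class precision (TP/(TP+FP)):
  rock: TP=55, FP=23+27+8+16+30=104 → 55/159 = 0.3459
  jazz: TP=60, FP=14+30+9+13+34=100 → 60/160 = 0.3750
  pop: TP=117, FP=27+22+9+17+44=119 → 117/236 = 0.4958
  classical: TP=145, FP=12+12+17+15+45=101 → 145/246 = 0.5894
  hiphop: TP=224, FP=22+16+28+11+40=117 → 224/341 = 0.6569
  metal: TP=116, FP=23+22+34+16+11=106 → 116/222 = 0.5225
Weighted-precision = Σ (supportᵢ/N)·precisionᵢ with N=1364: (153/1364)·0.3459 + (155/1364)·0.3750 + (253/1364)·0.4958 + (198/1364)·0.5894 + (296/1364)·0.6569 + (309/1364)·0.5225 = 0.520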